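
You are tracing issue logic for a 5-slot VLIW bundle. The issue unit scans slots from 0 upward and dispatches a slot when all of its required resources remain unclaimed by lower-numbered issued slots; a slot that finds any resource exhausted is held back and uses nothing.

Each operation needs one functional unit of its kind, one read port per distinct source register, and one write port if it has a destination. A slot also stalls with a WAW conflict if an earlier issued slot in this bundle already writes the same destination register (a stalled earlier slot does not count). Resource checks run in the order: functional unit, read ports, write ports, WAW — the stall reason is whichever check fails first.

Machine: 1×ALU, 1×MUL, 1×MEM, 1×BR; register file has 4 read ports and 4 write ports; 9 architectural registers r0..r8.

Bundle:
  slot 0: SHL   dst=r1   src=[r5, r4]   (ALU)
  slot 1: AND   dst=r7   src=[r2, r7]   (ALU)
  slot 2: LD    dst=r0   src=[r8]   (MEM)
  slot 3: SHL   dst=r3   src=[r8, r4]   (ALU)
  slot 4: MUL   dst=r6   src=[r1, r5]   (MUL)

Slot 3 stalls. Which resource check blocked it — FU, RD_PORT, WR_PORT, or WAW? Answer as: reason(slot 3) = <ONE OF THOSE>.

[0] ALU needs rd=2 wr=1: ok; after: ALU=0 MUL=1 MEM=1 BR=1, R=2, W=3
[1] ALU needs rd=2 wr=1: FU; after: ALU=0 MUL=1 MEM=1 BR=1, R=2, W=3
[2] MEM needs rd=1 wr=1: ok; after: ALU=0 MUL=1 MEM=0 BR=1, R=1, W=2
[3] ALU needs rd=2 wr=1: FU; after: ALU=0 MUL=1 MEM=0 BR=1, R=1, W=2
[4] MUL needs rd=2 wr=1: RD_PORT; after: ALU=0 MUL=1 MEM=0 BR=1, R=1, W=2

reason(slot 3) = FU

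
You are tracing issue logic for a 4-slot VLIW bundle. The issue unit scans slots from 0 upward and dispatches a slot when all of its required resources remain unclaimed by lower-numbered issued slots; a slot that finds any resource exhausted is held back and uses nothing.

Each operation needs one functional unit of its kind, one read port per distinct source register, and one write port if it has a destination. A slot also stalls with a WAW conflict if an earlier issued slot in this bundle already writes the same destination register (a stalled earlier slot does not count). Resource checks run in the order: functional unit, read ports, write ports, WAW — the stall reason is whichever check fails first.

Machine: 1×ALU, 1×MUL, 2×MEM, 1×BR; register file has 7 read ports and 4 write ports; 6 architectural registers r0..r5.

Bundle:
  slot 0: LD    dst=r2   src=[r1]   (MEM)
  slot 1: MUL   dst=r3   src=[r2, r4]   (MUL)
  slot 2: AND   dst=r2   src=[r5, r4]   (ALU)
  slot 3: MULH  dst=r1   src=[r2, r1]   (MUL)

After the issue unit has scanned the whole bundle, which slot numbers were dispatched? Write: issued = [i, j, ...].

#0 MEM src=r1 dispatched  <A:1 Mu:1 Ld:1 B:1 rd:6 wr:3>
#1 MUL src=r2,r4 dispatched  <A:1 Mu:0 Ld:1 B:1 rd:4 wr:2>
#2 ALU src=r5,r4 held:WAW  <A:1 Mu:0 Ld:1 B:1 rd:4 wr:2>
#3 MUL src=r2,r1 held:FU  <A:1 Mu:0 Ld:1 B:1 rd:4 wr:2>

issued = [0, 1]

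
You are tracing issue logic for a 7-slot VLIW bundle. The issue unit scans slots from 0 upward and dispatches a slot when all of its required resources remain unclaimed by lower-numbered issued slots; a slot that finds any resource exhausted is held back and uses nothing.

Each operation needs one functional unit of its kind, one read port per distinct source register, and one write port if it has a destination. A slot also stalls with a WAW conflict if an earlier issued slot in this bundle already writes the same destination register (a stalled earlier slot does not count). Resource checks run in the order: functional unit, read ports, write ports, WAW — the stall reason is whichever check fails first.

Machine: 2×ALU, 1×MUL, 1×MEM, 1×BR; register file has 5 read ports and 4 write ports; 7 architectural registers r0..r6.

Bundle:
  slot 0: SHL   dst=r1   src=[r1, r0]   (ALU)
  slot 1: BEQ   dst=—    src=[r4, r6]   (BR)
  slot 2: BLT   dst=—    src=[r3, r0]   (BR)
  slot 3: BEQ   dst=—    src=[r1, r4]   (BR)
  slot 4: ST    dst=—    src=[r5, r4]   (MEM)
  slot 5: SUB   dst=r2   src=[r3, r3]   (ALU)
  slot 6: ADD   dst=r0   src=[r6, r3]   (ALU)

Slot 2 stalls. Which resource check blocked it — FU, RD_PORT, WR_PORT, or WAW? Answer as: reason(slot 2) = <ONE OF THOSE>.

#0 ALU src=r1,r0 dispatched  <A:1 Mu:1 Ld:1 B:1 rd:3 wr:3>
#1 BR src=r4,r6 dispatched  <A:1 Mu:1 Ld:1 B:0 rd:1 wr:3>
#2 BR src=r3,r0 held:FU  <A:1 Mu:1 Ld:1 B:0 rd:1 wr:3>
#3 BR src=r1,r4 held:FU  <A:1 Mu:1 Ld:1 B:0 rd:1 wr:3>
#4 MEM src=r5,r4 held:RD_PORT  <A:1 Mu:1 Ld:1 B:0 rd:1 wr:3>
#5 ALU src=r3,r3 dispatched  <A:0 Mu:1 Ld:1 B:0 rd:0 wr:2>
#6 ALU src=r6,r3 held:FU  <A:0 Mu:1 Ld:1 B:0 rd:0 wr:2>

reason(slot 2) = FU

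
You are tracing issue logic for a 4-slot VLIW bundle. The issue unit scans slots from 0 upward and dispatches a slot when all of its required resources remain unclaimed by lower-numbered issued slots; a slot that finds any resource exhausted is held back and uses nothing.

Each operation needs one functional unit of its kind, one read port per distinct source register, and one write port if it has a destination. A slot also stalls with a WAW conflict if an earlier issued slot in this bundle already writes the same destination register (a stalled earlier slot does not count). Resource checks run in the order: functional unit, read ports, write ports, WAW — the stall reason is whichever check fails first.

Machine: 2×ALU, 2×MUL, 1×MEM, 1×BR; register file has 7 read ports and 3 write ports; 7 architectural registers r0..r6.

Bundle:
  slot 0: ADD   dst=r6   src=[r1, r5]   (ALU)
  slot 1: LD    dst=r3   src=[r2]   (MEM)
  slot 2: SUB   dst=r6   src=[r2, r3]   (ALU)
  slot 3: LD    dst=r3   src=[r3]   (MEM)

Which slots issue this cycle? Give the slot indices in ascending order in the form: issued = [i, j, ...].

[0] ALU needs rd=2 wr=1: ok; after: ALU=1 MUL=2 MEM=1 BR=1, R=5, W=2
[1] MEM needs rd=1 wr=1: ok; after: ALU=1 MUL=2 MEM=0 BR=1, R=4, W=1
[2] ALU needs rd=2 wr=1: WAW; after: ALU=1 MUL=2 MEM=0 BR=1, R=4, W=1
[3] MEM needs rd=1 wr=1: FU; after: ALU=1 MUL=2 MEM=0 BR=1, R=4, W=1

issued = [0, 1]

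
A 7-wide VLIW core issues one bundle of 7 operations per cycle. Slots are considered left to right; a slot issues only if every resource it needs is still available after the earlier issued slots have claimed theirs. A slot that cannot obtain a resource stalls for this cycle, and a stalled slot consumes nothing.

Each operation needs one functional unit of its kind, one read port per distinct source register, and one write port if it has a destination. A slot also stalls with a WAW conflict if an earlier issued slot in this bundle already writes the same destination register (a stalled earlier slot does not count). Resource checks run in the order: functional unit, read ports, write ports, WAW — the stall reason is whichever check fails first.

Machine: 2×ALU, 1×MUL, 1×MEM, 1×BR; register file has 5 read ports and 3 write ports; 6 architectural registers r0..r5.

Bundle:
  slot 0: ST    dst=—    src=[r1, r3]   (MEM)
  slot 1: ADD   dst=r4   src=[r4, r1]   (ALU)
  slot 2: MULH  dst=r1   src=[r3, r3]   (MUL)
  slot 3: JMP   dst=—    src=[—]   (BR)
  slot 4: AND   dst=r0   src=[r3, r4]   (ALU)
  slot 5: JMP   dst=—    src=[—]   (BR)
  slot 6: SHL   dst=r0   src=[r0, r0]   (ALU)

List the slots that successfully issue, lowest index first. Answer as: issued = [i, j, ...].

#0 MEM src=r1,r3 dispatched  <A:2 Mu:1 Ld:0 B:1 rd:3 wr:3>
#1 ALU src=r4,r1 dispatched  <A:1 Mu:1 Ld:0 B:1 rd:1 wr:2>
#2 MUL src=r3,r3 dispatched  <A:1 Mu:0 Ld:0 B:1 rd:0 wr:1>
#3 BR src=- dispatched  <A:1 Mu:0 Ld:0 B:0 rd:0 wr:1>
#4 ALU src=r3,r4 held:RD_PORT  <A:1 Mu:0 Ld:0 B:0 rd:0 wr:1>
#5 BR src=- held:FU  <A:1 Mu:0 Ld:0 B:0 rd:0 wr:1>
#6 ALU src=r0,r0 held:RD_PORT  <A:1 Mu:0 Ld:0 B:0 rd:0 wr:1>

issued = [0, 1, 2, 3]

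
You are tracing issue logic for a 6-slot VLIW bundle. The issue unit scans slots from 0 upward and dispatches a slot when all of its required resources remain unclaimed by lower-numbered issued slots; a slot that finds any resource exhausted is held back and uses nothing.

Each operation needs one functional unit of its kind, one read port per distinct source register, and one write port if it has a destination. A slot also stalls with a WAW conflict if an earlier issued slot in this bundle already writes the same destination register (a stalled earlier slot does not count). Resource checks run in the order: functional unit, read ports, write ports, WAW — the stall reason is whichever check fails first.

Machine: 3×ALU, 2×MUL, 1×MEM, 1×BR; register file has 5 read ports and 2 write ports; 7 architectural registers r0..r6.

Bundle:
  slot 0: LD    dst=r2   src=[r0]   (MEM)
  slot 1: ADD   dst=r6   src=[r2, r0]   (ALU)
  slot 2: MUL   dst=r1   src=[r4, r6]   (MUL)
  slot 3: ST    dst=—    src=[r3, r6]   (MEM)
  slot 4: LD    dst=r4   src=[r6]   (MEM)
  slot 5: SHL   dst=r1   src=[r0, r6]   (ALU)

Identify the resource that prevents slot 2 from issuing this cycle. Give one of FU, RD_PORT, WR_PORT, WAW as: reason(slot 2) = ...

reason(slot 2) = WR_PORT

#0 MEM src=r0 dispatched  <A:3 Mu:2 Ld:0 B:1 rd:4 wr:1>
#1 ALU src=r2,r0 dispatched  <A:2 Mu:2 Ld:0 B:1 rd:2 wr:0>
#2 MUL src=r4,r6 held:WR_PORT  <A:2 Mu:2 Ld:0 B:1 rd:2 wr:0>
#3 MEM src=r3,r6 held:FU  <A:2 Mu:2 Ld:0 B:1 rd:2 wr:0>
#4 MEM src=r6 held:FU  <A:2 Mu:2 Ld:0 B:1 rd:2 wr:0>
#5 ALU src=r0,r6 held:WR_PORT  <A:2 Mu:2 Ld:0 B:1 rd:2 wr:0>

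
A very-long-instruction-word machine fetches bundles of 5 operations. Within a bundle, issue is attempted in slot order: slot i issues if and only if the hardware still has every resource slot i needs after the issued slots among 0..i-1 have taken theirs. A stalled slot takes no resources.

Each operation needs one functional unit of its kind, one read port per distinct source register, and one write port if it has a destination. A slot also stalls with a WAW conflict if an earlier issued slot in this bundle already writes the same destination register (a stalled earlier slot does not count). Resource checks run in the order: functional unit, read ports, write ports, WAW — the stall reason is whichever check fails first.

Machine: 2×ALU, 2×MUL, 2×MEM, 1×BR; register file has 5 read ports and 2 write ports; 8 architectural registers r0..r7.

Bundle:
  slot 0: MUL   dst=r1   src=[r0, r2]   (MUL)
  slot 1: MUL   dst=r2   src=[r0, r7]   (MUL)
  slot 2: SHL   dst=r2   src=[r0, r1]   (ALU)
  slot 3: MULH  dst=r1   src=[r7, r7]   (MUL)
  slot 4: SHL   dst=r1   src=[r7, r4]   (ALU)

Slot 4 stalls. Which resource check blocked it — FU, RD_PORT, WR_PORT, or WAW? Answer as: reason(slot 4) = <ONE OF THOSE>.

reason(slot 4) = RD_PORT

#0 MUL src=r0,r2 dispatched  <A:2 Mu:1 Ld:2 B:1 rd:3 wr:1>
#1 MUL src=r0,r7 dispatched  <A:2 Mu:0 Ld:2 B:1 rd:1 wr:0>
#2 ALU src=r0,r1 held:RD_PORT  <A:2 Mu:0 Ld:2 B:1 rd:1 wr:0>
#3 MUL src=r7,r7 held:FU  <A:2 Mu:0 Ld:2 B:1 rd:1 wr:0>
#4 ALU src=r7,r4 held:RD_PORT  <A:2 Mu:0 Ld:2 B:1 rd:1 wr:0>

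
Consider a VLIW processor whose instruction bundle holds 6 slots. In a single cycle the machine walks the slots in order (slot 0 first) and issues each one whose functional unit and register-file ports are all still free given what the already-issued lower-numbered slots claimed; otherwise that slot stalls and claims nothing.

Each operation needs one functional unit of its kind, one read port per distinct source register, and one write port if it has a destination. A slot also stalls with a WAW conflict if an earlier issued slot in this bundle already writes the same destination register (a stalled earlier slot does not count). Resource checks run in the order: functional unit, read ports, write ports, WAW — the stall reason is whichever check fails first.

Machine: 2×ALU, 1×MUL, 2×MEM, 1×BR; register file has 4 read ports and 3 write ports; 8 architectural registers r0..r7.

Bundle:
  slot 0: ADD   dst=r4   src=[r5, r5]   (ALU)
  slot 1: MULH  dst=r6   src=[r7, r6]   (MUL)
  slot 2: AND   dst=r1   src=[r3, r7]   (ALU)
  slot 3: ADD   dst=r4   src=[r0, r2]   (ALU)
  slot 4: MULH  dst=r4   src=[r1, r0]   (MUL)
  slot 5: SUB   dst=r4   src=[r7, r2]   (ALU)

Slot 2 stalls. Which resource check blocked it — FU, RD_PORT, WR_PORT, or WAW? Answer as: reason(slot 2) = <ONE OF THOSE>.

reason(slot 2) = RD_PORT

(0) want 1×ALU +1rd +1wr — yes → AL1|MU1|ME2|BR1|rd3|wr2
(1) want 1×MUL +2rd +1wr — yes → AL1|MU0|ME2|BR1|rd1|wr1
(2) want 1×ALU +2rd +1wr — RD_PORT → AL1|MU0|ME2|BR1|rd1|wr1
(3) want 1×ALU +2rd +1wr — RD_PORT → AL1|MU0|ME2|BR1|rd1|wr1
(4) want 1×MUL +2rd +1wr — FU → AL1|MU0|ME2|BR1|rd1|wr1
(5) want 1×ALU +2rd +1wr — RD_PORT → AL1|MU0|ME2|BR1|rd1|wr1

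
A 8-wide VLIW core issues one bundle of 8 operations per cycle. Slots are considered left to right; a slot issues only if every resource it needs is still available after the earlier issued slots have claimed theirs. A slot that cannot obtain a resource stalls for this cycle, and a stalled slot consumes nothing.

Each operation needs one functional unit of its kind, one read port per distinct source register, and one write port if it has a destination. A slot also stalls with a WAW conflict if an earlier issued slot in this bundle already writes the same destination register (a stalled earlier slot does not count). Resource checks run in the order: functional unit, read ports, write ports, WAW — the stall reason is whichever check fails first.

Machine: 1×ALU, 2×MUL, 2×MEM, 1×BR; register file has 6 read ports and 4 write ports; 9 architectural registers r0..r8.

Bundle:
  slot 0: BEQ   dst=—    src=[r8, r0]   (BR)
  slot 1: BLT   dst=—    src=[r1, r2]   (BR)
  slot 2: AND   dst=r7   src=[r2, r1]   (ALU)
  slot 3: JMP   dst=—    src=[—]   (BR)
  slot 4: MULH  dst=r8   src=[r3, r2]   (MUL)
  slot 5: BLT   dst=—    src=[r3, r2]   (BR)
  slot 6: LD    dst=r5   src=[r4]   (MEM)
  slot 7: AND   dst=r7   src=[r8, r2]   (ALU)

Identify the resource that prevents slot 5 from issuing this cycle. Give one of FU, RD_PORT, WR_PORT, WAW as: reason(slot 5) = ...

reason(slot 5) = FU

[0] BR needs rd=2 wr=0: ok; after: ALU=1 MUL=2 MEM=2 BR=0, R=4, W=4
[1] BR needs rd=2 wr=0: FU; after: ALU=1 MUL=2 MEM=2 BR=0, R=4, W=4
[2] ALU needs rd=2 wr=1: ok; after: ALU=0 MUL=2 MEM=2 BR=0, R=2, W=3
[3] BR needs rd=0 wr=0: FU; after: ALU=0 MUL=2 MEM=2 BR=0, R=2, W=3
[4] MUL needs rd=2 wr=1: ok; after: ALU=0 MUL=1 MEM=2 BR=0, R=0, W=2
[5] BR needs rd=2 wr=0: FU; after: ALU=0 MUL=1 MEM=2 BR=0, R=0, W=2
[6] MEM needs rd=1 wr=1: RD_PORT; after: ALU=0 MUL=1 MEM=2 BR=0, R=0, W=2
[7] ALU needs rd=2 wr=1: FU; after: ALU=0 MUL=1 MEM=2 BR=0, R=0, W=2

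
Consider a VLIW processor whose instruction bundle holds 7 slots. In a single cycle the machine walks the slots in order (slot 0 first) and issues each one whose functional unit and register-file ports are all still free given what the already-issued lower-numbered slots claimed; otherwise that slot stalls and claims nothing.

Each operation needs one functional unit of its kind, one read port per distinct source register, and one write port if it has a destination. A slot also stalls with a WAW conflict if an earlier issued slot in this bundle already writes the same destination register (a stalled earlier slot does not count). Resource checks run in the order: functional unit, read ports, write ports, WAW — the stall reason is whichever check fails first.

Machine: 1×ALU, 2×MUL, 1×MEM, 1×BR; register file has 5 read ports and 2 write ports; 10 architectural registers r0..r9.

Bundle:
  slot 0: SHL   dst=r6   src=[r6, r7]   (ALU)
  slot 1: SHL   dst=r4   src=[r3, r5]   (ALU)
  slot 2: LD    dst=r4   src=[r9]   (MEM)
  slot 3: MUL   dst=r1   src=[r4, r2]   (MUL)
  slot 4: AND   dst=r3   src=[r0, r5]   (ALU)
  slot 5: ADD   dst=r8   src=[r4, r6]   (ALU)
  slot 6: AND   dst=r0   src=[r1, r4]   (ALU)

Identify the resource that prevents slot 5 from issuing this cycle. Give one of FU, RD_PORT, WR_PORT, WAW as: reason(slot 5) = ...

reason(slot 5) = FU

[0] ALU needs rd=2 wr=1: ok; after: ALU=0 MUL=2 MEM=1 BR=1, R=3, W=1
[1] ALU needs rd=2 wr=1: FU; after: ALU=0 MUL=2 MEM=1 BR=1, R=3, W=1
[2] MEM needs rd=1 wr=1: ok; after: ALU=0 MUL=2 MEM=0 BR=1, R=2, W=0
[3] MUL needs rd=2 wr=1: WR_PORT; after: ALU=0 MUL=2 MEM=0 BR=1, R=2, W=0
[4] ALU needs rd=2 wr=1: FU; after: ALU=0 MUL=2 MEM=0 BR=1, R=2, W=0
[5] ALU needs rd=2 wr=1: FU; after: ALU=0 MUL=2 MEM=0 BR=1, R=2, W=0
[6] ALU needs rd=2 wr=1: FU; after: ALU=0 MUL=2 MEM=0 BR=1, R=2, W=0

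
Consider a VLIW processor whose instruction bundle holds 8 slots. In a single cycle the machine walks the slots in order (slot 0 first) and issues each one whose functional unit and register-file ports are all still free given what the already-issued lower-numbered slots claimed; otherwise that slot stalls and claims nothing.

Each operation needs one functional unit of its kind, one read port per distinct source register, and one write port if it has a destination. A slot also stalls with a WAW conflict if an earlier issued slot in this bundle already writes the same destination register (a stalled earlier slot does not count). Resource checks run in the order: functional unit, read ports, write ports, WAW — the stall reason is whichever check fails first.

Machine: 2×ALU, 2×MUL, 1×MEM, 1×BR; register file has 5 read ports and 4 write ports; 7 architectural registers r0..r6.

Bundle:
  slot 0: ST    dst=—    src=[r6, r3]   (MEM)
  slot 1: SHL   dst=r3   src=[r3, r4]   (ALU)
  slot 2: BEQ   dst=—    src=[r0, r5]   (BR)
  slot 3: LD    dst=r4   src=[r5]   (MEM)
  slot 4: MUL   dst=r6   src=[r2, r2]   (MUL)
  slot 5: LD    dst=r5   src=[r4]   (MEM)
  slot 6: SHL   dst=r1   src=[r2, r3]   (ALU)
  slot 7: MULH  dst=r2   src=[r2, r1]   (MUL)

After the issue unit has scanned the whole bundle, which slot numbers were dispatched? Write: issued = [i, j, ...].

issued = [0, 1, 4]

[0] MEM needs rd=2 wr=0: ok; after: ALU=2 MUL=2 MEM=0 BR=1, R=3, W=4
[1] ALU needs rd=2 wr=1: ok; after: ALU=1 MUL=2 MEM=0 BR=1, R=1, W=3
[2] BR needs rd=2 wr=0: RD_PORT; after: ALU=1 MUL=2 MEM=0 BR=1, R=1, W=3
[3] MEM needs rd=1 wr=1: FU; after: ALU=1 MUL=2 MEM=0 BR=1, R=1, W=3
[4] MUL needs rd=1 wr=1: ok; after: ALU=1 MUL=1 MEM=0 BR=1, R=0, W=2
[5] MEM needs rd=1 wr=1: FU; after: ALU=1 MUL=1 MEM=0 BR=1, R=0, W=2
[6] ALU needs rd=2 wr=1: RD_PORT; after: ALU=1 MUL=1 MEM=0 BR=1, R=0, W=2
[7] MUL needs rd=2 wr=1: RD_PORT; after: ALU=1 MUL=1 MEM=0 BR=1, R=0, W=2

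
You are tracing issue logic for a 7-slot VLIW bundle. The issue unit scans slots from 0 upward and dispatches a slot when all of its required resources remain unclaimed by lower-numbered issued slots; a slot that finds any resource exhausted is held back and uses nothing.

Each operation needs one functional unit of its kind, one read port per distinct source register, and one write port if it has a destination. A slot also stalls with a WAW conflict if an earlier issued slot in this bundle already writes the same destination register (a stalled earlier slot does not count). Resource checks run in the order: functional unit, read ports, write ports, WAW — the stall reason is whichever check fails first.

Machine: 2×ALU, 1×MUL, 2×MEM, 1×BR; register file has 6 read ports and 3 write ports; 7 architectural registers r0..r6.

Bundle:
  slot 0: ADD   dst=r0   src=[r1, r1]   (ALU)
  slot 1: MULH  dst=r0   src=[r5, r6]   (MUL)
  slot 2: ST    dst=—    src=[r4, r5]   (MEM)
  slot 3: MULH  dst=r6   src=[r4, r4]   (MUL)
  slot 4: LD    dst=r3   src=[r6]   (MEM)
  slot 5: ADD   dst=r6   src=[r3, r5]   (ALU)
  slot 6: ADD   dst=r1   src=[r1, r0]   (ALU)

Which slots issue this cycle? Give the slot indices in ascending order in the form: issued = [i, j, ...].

(0) want 1×ALU +1rd +1wr — yes → AL1|MU1|ME2|BR1|rd5|wr2
(1) want 1×MUL +2rd +1wr — WAW → AL1|MU1|ME2|BR1|rd5|wr2
(2) want 1×MEM +2rd +0wr — yes → AL1|MU1|ME1|BR1|rd3|wr2
(3) want 1×MUL +1rd +1wr — yes → AL1|MU0|ME1|BR1|rd2|wr1
(4) want 1×MEM +1rd +1wr — yes → AL1|MU0|ME0|BR1|rd1|wr0
(5) want 1×ALU +2rd +1wr — RD_PORT → AL1|MU0|ME0|BR1|rd1|wr0
(6) want 1×ALU +2rd +1wr — RD_PORT → AL1|MU0|ME0|BR1|rd1|wr0

issued = [0, 2, 3, 4]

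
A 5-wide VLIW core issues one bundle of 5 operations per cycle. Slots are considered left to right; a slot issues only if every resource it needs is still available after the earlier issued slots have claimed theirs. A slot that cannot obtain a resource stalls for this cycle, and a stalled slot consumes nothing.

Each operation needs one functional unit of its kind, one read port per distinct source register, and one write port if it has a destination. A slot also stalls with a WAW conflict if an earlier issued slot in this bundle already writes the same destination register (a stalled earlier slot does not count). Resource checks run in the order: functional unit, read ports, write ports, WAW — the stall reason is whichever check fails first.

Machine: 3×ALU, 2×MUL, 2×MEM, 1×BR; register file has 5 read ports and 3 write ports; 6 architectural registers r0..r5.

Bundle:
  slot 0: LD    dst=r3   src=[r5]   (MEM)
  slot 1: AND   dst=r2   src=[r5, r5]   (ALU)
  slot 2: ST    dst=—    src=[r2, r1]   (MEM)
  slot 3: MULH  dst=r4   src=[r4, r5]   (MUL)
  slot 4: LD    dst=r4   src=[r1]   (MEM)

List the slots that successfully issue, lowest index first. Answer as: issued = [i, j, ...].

  0. MEM→r3 ⇒ go  {3A/2Mu/1Ld/1B | 4r 2w}
  1. ALU→r2 ⇒ go  {2A/2Mu/1Ld/1B | 3r 1w}
  2. MEM ⇒ go  {2A/2Mu/0Ld/1B | 1r 1w}
  3. MUL→r4 ⇒ no(RD_PORT)  {2A/2Mu/0Ld/1B | 1r 1w}
  4. MEM→r4 ⇒ no(FU)  {2A/2Mu/0Ld/1B | 1r 1w}

issued = [0, 1, 2]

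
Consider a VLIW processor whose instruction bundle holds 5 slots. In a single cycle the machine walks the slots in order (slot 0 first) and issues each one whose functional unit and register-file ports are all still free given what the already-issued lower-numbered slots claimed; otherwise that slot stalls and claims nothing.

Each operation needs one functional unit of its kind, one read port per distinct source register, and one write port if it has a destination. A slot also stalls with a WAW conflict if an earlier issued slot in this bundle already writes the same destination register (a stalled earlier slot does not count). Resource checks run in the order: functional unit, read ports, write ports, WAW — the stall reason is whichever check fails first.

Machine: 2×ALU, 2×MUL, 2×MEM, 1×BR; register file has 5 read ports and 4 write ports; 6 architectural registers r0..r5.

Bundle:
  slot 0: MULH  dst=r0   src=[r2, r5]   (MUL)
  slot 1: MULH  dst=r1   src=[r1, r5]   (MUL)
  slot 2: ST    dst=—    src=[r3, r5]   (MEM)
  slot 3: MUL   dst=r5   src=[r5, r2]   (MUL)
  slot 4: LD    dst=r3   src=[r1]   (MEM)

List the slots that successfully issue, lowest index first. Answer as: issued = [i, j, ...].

  0. MUL→r0 ⇒ go  {2A/1Mu/2Ld/1B | 3r 3w}
  1. MUL→r1 ⇒ go  {2A/0Mu/2Ld/1B | 1r 2w}
  2. MEM ⇒ no(RD_PORT)  {2A/0Mu/2Ld/1B | 1r 2w}
  3. MUL→r5 ⇒ no(FU)  {2A/0Mu/2Ld/1B | 1r 2w}
  4. MEM→r3 ⇒ go  {2A/0Mu/1Ld/1B | 0r 1w}

issued = [0, 1, 4]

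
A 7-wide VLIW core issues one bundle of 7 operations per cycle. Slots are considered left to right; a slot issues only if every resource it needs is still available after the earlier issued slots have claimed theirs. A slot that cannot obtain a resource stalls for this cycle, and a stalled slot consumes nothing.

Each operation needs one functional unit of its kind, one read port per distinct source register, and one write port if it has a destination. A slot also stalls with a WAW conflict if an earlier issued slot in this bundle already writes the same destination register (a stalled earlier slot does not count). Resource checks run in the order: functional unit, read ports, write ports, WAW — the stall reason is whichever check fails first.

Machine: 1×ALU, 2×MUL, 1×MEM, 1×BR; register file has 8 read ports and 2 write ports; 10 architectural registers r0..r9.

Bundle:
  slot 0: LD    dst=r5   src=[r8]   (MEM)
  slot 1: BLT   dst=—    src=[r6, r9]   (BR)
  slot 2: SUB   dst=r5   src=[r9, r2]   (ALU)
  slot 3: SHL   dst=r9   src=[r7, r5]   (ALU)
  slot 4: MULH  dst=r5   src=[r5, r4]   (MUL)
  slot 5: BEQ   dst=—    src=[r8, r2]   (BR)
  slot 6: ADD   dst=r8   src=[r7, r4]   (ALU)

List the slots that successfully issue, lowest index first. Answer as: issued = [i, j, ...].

issued = [0, 1, 3]

[0] MEM needs rd=1 wr=1: ok; after: ALU=1 MUL=2 MEM=0 BR=1, R=7, W=1
[1] BR needs rd=2 wr=0: ok; after: ALU=1 MUL=2 MEM=0 BR=0, R=5, W=1
[2] ALU needs rd=2 wr=1: WAW; after: ALU=1 MUL=2 MEM=0 BR=0, R=5, W=1
[3] ALU needs rd=2 wr=1: ok; after: ALU=0 MUL=2 MEM=0 BR=0, R=3, W=0
[4] MUL needs rd=2 wr=1: WR_PORT; after: ALU=0 MUL=2 MEM=0 BR=0, R=3, W=0
[5] BR needs rd=2 wr=0: FU; after: ALU=0 MUL=2 MEM=0 BR=0, R=3, W=0
[6] ALU needs rd=2 wr=1: FU; after: ALU=0 MUL=2 MEM=0 BR=0, R=3, W=0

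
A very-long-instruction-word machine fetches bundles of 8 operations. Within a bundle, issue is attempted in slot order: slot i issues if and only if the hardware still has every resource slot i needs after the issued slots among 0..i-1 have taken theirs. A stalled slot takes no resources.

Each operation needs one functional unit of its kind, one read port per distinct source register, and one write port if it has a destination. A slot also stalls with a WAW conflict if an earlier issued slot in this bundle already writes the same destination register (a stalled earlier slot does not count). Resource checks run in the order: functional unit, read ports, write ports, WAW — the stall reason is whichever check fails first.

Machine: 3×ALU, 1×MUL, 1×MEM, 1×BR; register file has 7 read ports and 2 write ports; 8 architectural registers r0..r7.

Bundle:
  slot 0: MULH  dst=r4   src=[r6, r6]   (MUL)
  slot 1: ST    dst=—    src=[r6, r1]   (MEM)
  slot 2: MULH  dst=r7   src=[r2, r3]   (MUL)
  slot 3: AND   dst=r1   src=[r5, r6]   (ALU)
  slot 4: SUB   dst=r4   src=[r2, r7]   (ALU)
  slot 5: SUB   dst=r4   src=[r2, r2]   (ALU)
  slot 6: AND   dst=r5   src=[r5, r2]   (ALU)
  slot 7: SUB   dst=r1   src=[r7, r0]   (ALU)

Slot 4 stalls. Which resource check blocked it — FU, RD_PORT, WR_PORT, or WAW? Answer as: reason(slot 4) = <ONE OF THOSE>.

[0] MUL needs rd=1 wr=1: ok; after: ALU=3 MUL=0 MEM=1 BR=1, R=6, W=1
[1] MEM needs rd=2 wr=0: ok; after: ALU=3 MUL=0 MEM=0 BR=1, R=4, W=1
[2] MUL needs rd=2 wr=1: FU; after: ALU=3 MUL=0 MEM=0 BR=1, R=4, W=1
[3] ALU needs rd=2 wr=1: ok; after: ALU=2 MUL=0 MEM=0 BR=1, R=2, W=0
[4] ALU needs rd=2 wr=1: WR_PORT; after: ALU=2 MUL=0 MEM=0 BR=1, R=2, W=0
[5] ALU needs rd=1 wr=1: WR_PORT; after: ALU=2 MUL=0 MEM=0 BR=1, R=2, W=0
[6] ALU needs rd=2 wr=1: WR_PORT; after: ALU=2 MUL=0 MEM=0 BR=1, R=2, W=0
[7] ALU needs rd=2 wr=1: WR_PORT; after: ALU=2 MUL=0 MEM=0 BR=1, R=2, W=0

reason(slot 4) = WR_PORT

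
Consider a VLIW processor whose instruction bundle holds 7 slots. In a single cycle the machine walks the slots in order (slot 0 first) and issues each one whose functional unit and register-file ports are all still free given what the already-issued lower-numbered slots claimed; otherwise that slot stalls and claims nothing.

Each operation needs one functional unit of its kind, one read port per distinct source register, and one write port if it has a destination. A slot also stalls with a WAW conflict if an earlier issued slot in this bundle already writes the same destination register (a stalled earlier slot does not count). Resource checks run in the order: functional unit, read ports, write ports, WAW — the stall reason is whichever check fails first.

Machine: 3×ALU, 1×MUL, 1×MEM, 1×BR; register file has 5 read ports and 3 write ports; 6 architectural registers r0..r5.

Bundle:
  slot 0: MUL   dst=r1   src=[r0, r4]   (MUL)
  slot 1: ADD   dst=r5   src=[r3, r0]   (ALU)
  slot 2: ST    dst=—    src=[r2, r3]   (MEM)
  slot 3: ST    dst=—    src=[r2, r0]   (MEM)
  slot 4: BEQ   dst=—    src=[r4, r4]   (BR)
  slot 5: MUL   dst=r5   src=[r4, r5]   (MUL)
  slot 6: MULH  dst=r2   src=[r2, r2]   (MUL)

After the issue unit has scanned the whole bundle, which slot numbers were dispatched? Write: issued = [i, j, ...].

issued = [0, 1, 4]

#0 MUL src=r0,r4 dispatched  <A:3 Mu:0 Ld:1 B:1 rd:3 wr:2>
#1 ALU src=r3,r0 dispatched  <A:2 Mu:0 Ld:1 B:1 rd:1 wr:1>
#2 MEM src=r2,r3 held:RD_PORT  <A:2 Mu:0 Ld:1 B:1 rd:1 wr:1>
#3 MEM src=r2,r0 held:RD_PORT  <A:2 Mu:0 Ld:1 B:1 rd:1 wr:1>
#4 BR src=r4,r4 dispatched  <A:2 Mu:0 Ld:1 B:0 rd:0 wr:1>
#5 MUL src=r4,r5 held:FU  <A:2 Mu:0 Ld:1 B:0 rd:0 wr:1>
#6 MUL src=r2,r2 held:FU  <A:2 Mu:0 Ld:1 B:0 rd:0 wr:1>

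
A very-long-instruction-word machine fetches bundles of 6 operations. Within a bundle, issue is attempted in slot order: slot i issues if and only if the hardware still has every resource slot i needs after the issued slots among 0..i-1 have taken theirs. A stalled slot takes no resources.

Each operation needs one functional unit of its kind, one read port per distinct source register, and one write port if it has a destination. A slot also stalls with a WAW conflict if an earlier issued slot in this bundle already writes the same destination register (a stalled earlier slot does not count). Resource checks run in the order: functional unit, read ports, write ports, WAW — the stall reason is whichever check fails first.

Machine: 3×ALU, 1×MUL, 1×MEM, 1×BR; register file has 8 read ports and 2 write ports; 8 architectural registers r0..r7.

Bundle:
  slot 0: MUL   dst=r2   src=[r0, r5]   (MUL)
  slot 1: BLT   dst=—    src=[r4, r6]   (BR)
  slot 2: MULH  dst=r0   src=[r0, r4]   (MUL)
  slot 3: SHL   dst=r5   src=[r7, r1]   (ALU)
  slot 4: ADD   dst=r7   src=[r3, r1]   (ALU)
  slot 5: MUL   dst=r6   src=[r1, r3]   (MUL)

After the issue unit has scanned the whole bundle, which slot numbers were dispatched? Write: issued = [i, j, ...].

issued = [0, 1, 3]

slot 0 (MUL): ISSUE — free A3,Mu0,Ld1,B1 rp6 wp1
slot 1 (BR): ISSUE — free A3,Mu0,Ld1,B0 rp4 wp1
slot 2 (MUL): stall FU — free A3,Mu0,Ld1,B0 rp4 wp1
slot 3 (ALU): ISSUE — free A2,Mu0,Ld1,B0 rp2 wp0
slot 4 (ALU): stall WR_PORT — free A2,Mu0,Ld1,B0 rp2 wp0
slot 5 (MUL): stall FU — free A2,Mu0,Ld1,B0 rp2 wp0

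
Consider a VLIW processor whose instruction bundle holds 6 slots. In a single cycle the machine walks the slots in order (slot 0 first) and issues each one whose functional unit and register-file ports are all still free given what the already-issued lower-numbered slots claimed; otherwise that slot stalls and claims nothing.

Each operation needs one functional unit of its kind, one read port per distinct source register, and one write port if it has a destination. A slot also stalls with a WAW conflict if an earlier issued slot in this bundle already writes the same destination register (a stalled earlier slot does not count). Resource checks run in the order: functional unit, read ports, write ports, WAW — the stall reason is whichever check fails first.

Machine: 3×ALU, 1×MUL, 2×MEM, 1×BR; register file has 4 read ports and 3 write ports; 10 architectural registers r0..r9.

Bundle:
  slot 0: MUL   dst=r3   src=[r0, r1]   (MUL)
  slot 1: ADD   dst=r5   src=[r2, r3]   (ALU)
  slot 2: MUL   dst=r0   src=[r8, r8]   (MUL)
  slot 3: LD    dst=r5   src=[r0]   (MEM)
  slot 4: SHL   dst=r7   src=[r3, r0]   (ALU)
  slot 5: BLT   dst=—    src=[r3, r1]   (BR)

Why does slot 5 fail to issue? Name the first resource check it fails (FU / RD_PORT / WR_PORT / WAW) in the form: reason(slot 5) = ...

  0. MUL→r3 ⇒ go  {3A/0Mu/2Ld/1B | 2r 2w}
  1. ALU→r5 ⇒ go  {2A/0Mu/2Ld/1B | 0r 1w}
  2. MUL→r0 ⇒ no(FU)  {2A/0Mu/2Ld/1B | 0r 1w}
  3. MEM→r5 ⇒ no(RD_PORT)  {2A/0Mu/2Ld/1B | 0r 1w}
  4. ALU→r7 ⇒ no(RD_PORT)  {2A/0Mu/2Ld/1B | 0r 1w}
  5. BR ⇒ no(RD_PORT)  {2A/0Mu/2Ld/1B | 0r 1w}

reason(slot 5) = RD_PORT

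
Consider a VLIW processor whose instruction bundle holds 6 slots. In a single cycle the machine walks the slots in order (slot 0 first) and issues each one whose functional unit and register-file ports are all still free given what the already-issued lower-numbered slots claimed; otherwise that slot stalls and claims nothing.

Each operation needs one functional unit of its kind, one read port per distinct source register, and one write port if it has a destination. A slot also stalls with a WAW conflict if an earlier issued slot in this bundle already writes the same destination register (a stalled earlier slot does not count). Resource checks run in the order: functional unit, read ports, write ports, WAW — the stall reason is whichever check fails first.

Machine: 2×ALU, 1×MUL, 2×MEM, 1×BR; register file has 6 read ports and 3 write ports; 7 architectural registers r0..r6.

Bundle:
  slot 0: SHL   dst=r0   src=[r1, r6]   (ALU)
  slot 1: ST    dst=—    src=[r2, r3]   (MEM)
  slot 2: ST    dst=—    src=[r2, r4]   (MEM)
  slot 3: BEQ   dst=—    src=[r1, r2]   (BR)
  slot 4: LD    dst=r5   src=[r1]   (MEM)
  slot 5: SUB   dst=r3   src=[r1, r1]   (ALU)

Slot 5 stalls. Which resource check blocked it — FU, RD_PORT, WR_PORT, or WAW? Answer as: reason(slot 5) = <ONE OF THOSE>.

  0. ALU→r0 ⇒ go  {1A/1Mu/2Ld/1B | 4r 2w}
  1. MEM ⇒ go  {1A/1Mu/1Ld/1B | 2r 2w}
  2. MEM ⇒ go  {1A/1Mu/0Ld/1B | 0r 2w}
  3. BR ⇒ no(RD_PORT)  {1A/1Mu/0Ld/1B | 0r 2w}
  4. MEM→r5 ⇒ no(FU)  {1A/1Mu/0Ld/1B | 0r 2w}
  5. ALU→r3 ⇒ no(RD_PORT)  {1A/1Mu/0Ld/1B | 0r 2w}

reason(slot 5) = RD_PORT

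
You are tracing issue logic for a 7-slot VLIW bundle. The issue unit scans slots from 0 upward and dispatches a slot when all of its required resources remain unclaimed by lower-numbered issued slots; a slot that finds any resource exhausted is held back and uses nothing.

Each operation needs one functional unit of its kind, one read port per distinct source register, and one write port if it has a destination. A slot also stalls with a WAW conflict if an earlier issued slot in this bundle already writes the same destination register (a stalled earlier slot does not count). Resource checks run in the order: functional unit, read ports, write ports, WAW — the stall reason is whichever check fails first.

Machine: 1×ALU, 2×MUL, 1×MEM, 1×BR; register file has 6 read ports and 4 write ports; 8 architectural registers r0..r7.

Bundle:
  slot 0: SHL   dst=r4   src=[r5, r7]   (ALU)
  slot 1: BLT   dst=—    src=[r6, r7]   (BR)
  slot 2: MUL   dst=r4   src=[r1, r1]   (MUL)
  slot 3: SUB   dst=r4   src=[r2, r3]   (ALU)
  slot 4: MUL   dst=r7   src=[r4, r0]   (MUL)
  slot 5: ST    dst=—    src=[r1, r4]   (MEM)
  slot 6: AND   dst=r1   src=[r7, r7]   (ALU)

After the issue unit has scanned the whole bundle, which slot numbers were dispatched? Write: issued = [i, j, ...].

#0 ALU src=r5,r7 dispatched  <A:0 Mu:2 Ld:1 B:1 rd:4 wr:3>
#1 BR src=r6,r7 dispatched  <A:0 Mu:2 Ld:1 B:0 rd:2 wr:3>
#2 MUL src=r1,r1 held:WAW  <A:0 Mu:2 Ld:1 B:0 rd:2 wr:3>
#3 ALU src=r2,r3 held:FU  <A:0 Mu:2 Ld:1 B:0 rd:2 wr:3>
#4 MUL src=r4,r0 dispatched  <A:0 Mu:1 Ld:1 B:0 rd:0 wr:2>
#5 MEM src=r1,r4 held:RD_PORT  <A:0 Mu:1 Ld:1 B:0 rd:0 wr:2>
#6 ALU src=r7,r7 held:FU  <A:0 Mu:1 Ld:1 B:0 rd:0 wr:2>

issued = [0, 1, 4]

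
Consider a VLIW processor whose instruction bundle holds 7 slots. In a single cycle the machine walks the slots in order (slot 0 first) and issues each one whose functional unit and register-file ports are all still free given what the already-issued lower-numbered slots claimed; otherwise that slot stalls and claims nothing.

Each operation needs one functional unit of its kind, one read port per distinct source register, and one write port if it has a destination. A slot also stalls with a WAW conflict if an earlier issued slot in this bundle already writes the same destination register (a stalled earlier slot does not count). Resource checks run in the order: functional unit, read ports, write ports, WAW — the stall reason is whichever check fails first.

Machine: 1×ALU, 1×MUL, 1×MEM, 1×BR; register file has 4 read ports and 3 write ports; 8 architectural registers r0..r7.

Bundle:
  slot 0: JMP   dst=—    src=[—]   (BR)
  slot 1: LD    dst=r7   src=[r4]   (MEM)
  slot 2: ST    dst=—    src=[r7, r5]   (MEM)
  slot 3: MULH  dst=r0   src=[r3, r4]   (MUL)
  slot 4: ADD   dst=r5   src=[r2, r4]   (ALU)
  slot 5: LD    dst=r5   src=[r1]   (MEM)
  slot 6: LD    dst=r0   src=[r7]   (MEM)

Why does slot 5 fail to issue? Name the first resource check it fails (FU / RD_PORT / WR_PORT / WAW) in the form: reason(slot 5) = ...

reason(slot 5) = FU

[0] BR needs rd=0 wr=0: ok; after: ALU=1 MUL=1 MEM=1 BR=0, R=4, W=3
[1] MEM needs rd=1 wr=1: ok; after: ALU=1 MUL=1 MEM=0 BR=0, R=3, W=2
[2] MEM needs rd=2 wr=0: FU; after: ALU=1 MUL=1 MEM=0 BR=0, R=3, W=2
[3] MUL needs rd=2 wr=1: ok; after: ALU=1 MUL=0 MEM=0 BR=0, R=1, W=1
[4] ALU needs rd=2 wr=1: RD_PORT; after: ALU=1 MUL=0 MEM=0 BR=0, R=1, W=1
[5] MEM needs rd=1 wr=1: FU; after: ALU=1 MUL=0 MEM=0 BR=0, R=1, W=1
[6] MEM needs rd=1 wr=1: FU; after: ALU=1 MUL=0 MEM=0 BR=0, R=1, W=1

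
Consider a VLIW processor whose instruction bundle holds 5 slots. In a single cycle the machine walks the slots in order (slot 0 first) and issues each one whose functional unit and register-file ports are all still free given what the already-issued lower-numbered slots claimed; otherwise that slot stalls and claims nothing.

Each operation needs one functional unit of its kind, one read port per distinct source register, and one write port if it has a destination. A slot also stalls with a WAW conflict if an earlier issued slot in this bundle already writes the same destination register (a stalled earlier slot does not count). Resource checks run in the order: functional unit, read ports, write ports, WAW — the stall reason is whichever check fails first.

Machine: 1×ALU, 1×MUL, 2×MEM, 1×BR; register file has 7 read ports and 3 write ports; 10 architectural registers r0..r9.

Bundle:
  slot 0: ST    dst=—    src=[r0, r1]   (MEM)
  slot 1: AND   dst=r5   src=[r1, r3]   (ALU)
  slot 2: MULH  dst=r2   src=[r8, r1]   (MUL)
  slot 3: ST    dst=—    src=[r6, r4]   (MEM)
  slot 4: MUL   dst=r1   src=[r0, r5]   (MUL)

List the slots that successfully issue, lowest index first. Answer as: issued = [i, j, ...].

issued = [0, 1, 2]

#0 MEM src=r0,r1 dispatched  <A:1 Mu:1 Ld:1 B:1 rd:5 wr:3>
#1 ALU src=r1,r3 dispatched  <A:0 Mu:1 Ld:1 B:1 rd:3 wr:2>
#2 MUL src=r8,r1 dispatched  <A:0 Mu:0 Ld:1 B:1 rd:1 wr:1>
#3 MEM src=r6,r4 held:RD_PORT  <A:0 Mu:0 Ld:1 B:1 rd:1 wr:1>
#4 MUL src=r0,r5 held:FU  <A:0 Mu:0 Ld:1 B:1 rd:1 wr:1>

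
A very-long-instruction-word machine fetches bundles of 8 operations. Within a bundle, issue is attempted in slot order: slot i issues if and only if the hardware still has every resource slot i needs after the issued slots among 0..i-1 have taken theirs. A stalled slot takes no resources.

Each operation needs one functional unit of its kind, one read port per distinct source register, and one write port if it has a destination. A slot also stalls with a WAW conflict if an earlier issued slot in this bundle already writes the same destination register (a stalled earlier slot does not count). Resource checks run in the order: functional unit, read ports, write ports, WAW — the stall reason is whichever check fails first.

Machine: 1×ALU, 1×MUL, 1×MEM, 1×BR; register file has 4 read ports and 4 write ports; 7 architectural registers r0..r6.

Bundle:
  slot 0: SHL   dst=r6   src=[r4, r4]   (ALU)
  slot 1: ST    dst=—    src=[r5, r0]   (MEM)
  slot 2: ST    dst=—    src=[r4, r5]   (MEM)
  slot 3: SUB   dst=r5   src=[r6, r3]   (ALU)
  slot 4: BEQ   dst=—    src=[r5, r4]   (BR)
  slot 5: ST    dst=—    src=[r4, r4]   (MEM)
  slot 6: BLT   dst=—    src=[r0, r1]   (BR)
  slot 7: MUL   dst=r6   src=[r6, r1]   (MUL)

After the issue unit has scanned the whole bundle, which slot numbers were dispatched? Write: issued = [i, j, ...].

#0 ALU src=r4,r4 dispatched  <A:0 Mu:1 Ld:1 B:1 rd:3 wr:3>
#1 MEM src=r5,r0 dispatched  <A:0 Mu:1 Ld:0 B:1 rd:1 wr:3>
#2 MEM src=r4,r5 held:FU  <A:0 Mu:1 Ld:0 B:1 rd:1 wr:3>
#3 ALU src=r6,r3 held:FU  <A:0 Mu:1 Ld:0 B:1 rd:1 wr:3>
#4 BR src=r5,r4 held:RD_PORT  <A:0 Mu:1 Ld:0 B:1 rd:1 wr:3>
#5 MEM src=r4,r4 held:FU  <A:0 Mu:1 Ld:0 B:1 rd:1 wr:3>
#6 BR src=r0,r1 held:RD_PORT  <A:0 Mu:1 Ld:0 B:1 rd:1 wr:3>
#7 MUL src=r6,r1 held:RD_PORT  <A:0 Mu:1 Ld:0 B:1 rd:1 wr:3>

issued = [0, 1]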